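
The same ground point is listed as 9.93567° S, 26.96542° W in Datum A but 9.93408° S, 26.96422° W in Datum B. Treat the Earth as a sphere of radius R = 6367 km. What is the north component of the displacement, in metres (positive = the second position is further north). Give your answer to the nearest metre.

ΔN = 177 m

Δφ = -9.93408° − -9.93567° = +0.00159°; Δλ = -26.96422° − -26.96542° = +0.00120°.
1° along a meridian = πR/180 = 111125 m.
ΔN = Δφ × 111125 = 176.7 m; ΔE = Δλ × 111125 × cos(-9.93567°) = +0.00120 × 111125 × 0.985002 = 131.4 m.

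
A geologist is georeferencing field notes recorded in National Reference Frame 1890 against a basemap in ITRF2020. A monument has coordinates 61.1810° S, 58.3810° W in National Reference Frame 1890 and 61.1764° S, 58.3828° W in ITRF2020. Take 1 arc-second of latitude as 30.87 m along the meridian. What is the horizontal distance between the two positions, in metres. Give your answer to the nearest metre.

Δφ = -61.1764° − -61.1810° = +0.0046°; Δλ = -58.3828° − -58.3810° = -0.0018°.
1° of latitude = 3600 × 30.87 = 111132 m.
ΔN = Δφ × 111132 = 511.2 m; ΔE = Δλ × 111132 × cos(-61.1810°) = -0.0018 × 111132 × 0.482044 = -96.4 m.
Distance = √(ΔE² + ΔN²) = √((-96.4)² + 511.2²) = 520.2 m.

520 m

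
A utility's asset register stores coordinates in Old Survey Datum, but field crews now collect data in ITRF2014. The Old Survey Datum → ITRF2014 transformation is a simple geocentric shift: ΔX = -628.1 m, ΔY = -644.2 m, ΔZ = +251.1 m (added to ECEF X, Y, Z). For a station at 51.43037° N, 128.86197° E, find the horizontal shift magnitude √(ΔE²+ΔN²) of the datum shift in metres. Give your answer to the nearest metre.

The local east axis at (φ, λ) is (−sin λ, cos λ, 0), so ΔE = −sin(128.86197°)·(-628.1) + cos(128.86197°)·(-644.2) = 893.28 m.
The local north axis is (−sin φ cos λ, −sin φ sin λ, cos φ), giving ΔN = -308.127 + 392.186 + 156.552 = 240.61 m.
Horizontal magnitude = √(ΔE² + ΔN²) = √(893.28² + 240.61²) = 925.12 m.

925 m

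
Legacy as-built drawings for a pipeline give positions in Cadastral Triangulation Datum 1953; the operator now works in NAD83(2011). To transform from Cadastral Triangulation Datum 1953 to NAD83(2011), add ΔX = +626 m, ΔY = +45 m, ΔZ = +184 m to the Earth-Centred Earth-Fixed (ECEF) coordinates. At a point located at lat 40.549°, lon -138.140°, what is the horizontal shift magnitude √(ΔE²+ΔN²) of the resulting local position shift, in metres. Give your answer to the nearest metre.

601 m

At φ = 40.549°, λ = -138.140°: sin φ = 0.650098, cos φ = 0.759850, sin λ = -0.667313, cos λ = -0.744778.
ΔE = −sin λ·ΔX + cos λ·ΔY = −(-0.667313)·(626) + (-0.744778)·(45) = 384.22 m.
ΔN = −sin φ cos λ·ΔX − sin φ sin λ·ΔY + cos φ·ΔZ = −(0.650098)(-0.744778)(626) − (0.650098)(-0.667313)(45) + (0.759850)(184) = 462.43 m.
Horizontal magnitude = √(ΔE² + ΔN²) = √(384.22² + 462.43²) = 601.22 m.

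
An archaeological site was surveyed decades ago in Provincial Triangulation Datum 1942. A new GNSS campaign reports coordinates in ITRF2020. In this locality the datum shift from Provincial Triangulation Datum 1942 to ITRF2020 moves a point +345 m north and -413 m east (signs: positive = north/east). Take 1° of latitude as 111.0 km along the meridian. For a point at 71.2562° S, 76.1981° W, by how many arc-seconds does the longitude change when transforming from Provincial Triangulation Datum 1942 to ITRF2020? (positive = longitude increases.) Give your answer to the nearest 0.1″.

At latitude -71.2562°, cos φ = 0.321337.
1° of longitude at this latitude = 111.0 × cos φ = 35.67 km, so Δλ = -413.0 / 35668.4 = -0.0115789° = -41.684″.

Δλ = -41.7″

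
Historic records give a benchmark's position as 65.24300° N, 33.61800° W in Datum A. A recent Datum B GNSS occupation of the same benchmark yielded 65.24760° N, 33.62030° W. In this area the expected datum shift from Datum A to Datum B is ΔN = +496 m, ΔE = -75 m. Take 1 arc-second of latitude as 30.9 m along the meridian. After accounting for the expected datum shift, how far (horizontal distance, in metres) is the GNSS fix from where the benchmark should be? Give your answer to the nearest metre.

36 m

Observed coordinate differences: Δφ = +0.00460°, Δλ = -0.00230°.
Converting to metres (1° lat = 111240 m, cos φ = 0.418771): observed ΔN = 511.7 m, observed ΔE = -107.1 m.
Subtracting the expected shift leaves a residual of 511.7 − (496) = 15.7 m north and -107.1 − (-75) = -32.1 m east.
Residual distance = √(15.7² + (-32.1)²) = 35.8 m.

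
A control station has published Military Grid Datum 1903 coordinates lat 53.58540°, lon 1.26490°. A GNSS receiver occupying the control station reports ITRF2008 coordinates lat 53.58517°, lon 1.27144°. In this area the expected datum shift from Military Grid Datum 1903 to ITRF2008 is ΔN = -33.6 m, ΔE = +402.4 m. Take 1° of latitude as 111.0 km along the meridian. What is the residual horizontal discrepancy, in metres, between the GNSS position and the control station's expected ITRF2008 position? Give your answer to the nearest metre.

Observed coordinate differences: Δφ = -0.00023°, Δλ = +0.00654°.
Converting to metres (1° lat = 111000 m, cos φ = 0.593624): observed ΔN = -25.5 m, observed ΔE = 430.9 m.
Subtracting the expected shift leaves a residual of -25.5 − (-33.6) = 8.1 m north and 430.9 − (402.4) = 28.5 m east.
Residual distance = √(8.1² + 28.5²) = 29.7 m.

30 m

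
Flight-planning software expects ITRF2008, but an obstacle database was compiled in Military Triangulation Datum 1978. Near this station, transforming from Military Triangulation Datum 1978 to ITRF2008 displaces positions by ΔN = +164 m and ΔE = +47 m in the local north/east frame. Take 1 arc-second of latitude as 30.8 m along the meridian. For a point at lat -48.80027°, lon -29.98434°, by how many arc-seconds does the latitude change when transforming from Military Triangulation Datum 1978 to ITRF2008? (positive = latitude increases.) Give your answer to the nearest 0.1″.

1″ of latitude = 30.80 m, so Δφ = 164.0 / 30.80 = 5.325″.

Δφ = 5.3″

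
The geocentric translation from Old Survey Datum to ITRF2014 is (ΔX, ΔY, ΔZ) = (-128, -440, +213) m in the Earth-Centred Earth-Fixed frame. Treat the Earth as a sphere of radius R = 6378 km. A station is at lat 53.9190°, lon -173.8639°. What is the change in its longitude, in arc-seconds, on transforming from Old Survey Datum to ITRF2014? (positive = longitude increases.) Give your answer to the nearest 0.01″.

Δλ = 23.27″

sin φ = 0.808185, cos φ = 0.588928, sin λ = -0.106891, cos λ = -0.994271.
East component: ΔE = −sin λ·ΔX + cos λ·ΔY = −(-0.106891)(-128) + (-0.994271)(-440) = 423.80 m.
1° of latitude spans πR/180 = 111317 m; at latitude φ, 1° of longitude spans that × cos φ = 65557.8 m, so Δλ = 423.80 / 65557.8 × 3600 = 23.272″.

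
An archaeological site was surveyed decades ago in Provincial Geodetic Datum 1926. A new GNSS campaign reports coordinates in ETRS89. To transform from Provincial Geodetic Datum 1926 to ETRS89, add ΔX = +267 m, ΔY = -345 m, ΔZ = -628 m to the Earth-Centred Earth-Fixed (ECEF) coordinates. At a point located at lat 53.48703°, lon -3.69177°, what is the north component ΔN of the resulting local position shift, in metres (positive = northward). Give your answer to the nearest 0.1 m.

The local north axis is (−sin φ cos λ, −sin φ sin λ, cos φ), giving ΔN = -214.149 − 17.854 − 373.663 = -605.67 m.

ΔN = -605.7 m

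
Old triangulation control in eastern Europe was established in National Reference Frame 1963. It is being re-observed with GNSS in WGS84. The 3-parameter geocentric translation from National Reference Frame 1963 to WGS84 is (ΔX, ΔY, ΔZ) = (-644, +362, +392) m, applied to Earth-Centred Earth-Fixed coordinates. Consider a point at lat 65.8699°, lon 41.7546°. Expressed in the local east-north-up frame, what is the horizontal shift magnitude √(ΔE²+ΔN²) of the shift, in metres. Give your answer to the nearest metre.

795 m

At φ = 65.8699°, λ = 41.7546°: sin φ = 0.912620, cos φ = 0.408810, sin λ = 0.665942, cos λ = 0.746004.
ΔE = −sin λ·ΔX + cos λ·ΔY = −(0.665942)·(-644) + (0.746004)·(362) = 698.92 m.
ΔN = −sin φ cos λ·ΔX − sin φ sin λ·ΔY + cos φ·ΔZ = −(0.912620)(0.746004)(-644) − (0.912620)(0.665942)(362) + (0.408810)(392) = 378.69 m.
Horizontal magnitude = √(ΔE² + ΔN²) = √(698.92² + 378.69²) = 794.92 m.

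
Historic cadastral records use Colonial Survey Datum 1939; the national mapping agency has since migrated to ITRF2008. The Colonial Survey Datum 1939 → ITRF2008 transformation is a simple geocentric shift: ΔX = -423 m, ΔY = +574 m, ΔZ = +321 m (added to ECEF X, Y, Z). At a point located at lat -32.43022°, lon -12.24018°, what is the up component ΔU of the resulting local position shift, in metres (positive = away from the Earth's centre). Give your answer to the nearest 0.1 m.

At φ = -32.43022°, λ = -12.24018°: sin φ = -0.536272, cos φ = 0.844045, sin λ = -0.212010, cos λ = 0.977267.
ΔU = cos φ cos λ·ΔX + cos φ sin λ·ΔY + sin φ·ΔZ = (0.844045)(0.977267)(-423) + (0.844045)(-0.212010)(574) + (-0.536272)(321) = -623.77 m.

ΔU = -623.8 m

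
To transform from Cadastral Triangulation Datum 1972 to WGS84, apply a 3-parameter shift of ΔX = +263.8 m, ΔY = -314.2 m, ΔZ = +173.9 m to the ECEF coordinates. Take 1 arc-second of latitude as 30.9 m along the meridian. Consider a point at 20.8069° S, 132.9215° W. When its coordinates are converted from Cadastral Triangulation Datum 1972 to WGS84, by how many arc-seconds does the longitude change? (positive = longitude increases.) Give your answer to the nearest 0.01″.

Δλ = 14.10″

sin φ = -0.355220, cos φ = 0.934783, sin λ = -0.732287, cos λ = -0.680996.
East component: ΔE = −sin λ·ΔX + cos λ·ΔY = −(-0.732287)(263.8) + (-0.680996)(-314.2) = 407.15 m.
1° of latitude spans 3600 × 30.90 = 111240 m; at latitude φ, 1° of longitude spans that × cos φ = 103985.3 m, so Δλ = 407.15 / 103985.3 × 3600 = 14.096″.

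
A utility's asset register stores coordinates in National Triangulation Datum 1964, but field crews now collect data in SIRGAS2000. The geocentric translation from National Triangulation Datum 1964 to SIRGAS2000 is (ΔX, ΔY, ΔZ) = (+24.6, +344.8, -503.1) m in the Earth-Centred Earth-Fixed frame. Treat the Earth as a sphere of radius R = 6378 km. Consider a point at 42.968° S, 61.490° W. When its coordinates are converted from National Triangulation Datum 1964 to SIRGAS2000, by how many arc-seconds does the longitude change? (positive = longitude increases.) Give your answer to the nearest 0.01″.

sin φ = -0.681590, cos φ = 0.731734, sin λ = -0.878734, cos λ = 0.477312.
East component: ΔE = −sin λ·ΔX + cos λ·ΔY = −(-0.878734)(24.6) + (0.477312)(344.8) = 186.19 m.
1° of latitude spans πR/180 = 111317 m; at latitude φ, 1° of longitude spans that × cos φ = 81454.6 m, so Δλ = 186.19 / 81454.6 × 3600 = 8.229″.

Δλ = 8.23″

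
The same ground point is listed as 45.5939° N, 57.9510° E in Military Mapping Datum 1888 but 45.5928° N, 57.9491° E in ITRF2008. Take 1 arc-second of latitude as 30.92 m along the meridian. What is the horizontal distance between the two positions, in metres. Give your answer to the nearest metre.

Δφ = 45.5928° − 45.5939° = -0.0011°; Δλ = 57.9491° − 57.9510° = -0.0019°.
1° of latitude = 3600 × 30.92 = 111312 m.
ΔN = Δφ × 111312 = -122.4 m; ΔE = Δλ × 111312 × cos(45.5939°) = -0.0019 × 111312 × 0.699739 = -148.0 m.
Distance = √(ΔE² + ΔN²) = √((-148.0)² + (-122.4)²) = 192.1 m.

192 m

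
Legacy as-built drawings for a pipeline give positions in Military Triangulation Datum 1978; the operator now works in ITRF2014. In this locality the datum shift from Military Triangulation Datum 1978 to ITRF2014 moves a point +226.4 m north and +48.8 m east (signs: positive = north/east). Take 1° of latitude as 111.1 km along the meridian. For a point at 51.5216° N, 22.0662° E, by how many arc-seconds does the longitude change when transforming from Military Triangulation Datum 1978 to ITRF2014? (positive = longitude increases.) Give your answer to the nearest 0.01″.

At latitude 51.5216°, cos φ = 0.622220.
1° of longitude at this latitude = 111.1 × cos φ = 69.13 km, so Δλ = 48.8 / 69128.6 = 0.0007059° = 2.541″.

Δλ = 2.54″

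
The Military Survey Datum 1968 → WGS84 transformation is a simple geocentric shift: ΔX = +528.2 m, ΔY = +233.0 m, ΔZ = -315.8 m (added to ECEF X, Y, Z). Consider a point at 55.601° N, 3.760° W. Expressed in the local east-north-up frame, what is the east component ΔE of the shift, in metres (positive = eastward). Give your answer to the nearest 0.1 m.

The local east axis at (φ, λ) is (−sin λ, cos λ, 0), so ΔE = −sin(-3.760°)·528.2 + cos(-3.760°)·233.0 = 267.14 m.

ΔE = 267.1 m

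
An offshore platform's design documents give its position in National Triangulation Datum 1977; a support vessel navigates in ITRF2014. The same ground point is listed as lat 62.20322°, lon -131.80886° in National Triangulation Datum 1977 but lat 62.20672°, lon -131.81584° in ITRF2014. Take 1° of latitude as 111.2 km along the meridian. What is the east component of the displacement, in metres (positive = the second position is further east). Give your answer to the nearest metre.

Δφ = 62.20672° − 62.20322° = +0.00350°; Δλ = -131.81584° − -131.80886° = -0.00698°.
ΔN = Δφ × 111200 = 389.2 m; ΔE = Δλ × 111200 × cos(62.20322°) = -0.00698 × 111200 × 0.466337 = -362.0 m.

ΔE = -362 m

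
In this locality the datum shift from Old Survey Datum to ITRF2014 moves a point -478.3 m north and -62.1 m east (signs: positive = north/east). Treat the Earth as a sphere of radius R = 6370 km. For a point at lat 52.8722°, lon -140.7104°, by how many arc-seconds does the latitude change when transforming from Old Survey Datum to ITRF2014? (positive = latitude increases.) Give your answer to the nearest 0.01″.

Δφ = -15.49″

On a sphere of radius R, 1 rad of latitude = R, so Δφ = ΔN / R = -478.3 / 6370000 = -7.5086e-05 rad = -15.488″.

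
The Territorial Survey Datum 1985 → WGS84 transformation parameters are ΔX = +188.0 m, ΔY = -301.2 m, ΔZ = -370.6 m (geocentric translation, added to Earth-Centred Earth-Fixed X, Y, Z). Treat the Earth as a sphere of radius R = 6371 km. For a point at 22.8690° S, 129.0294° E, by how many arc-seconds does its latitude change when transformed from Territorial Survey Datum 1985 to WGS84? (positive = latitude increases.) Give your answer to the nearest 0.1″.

Δφ = -15.5″

sin φ = -0.388625, cos φ = 0.921396, sin λ = 0.776823, cos λ = -0.629719.
North component: ΔN = −sin φ cos λ·ΔX − sin φ sin λ·ΔY + cos φ·ΔZ = −(-0.388625)(-0.629719)(188.0) − (-0.388625)(0.776823)(-301.2) + (0.921396)(-370.6) = -478.41 m.
1° of latitude spans πR/180 = 111195 m, so Δφ = -478.41 / 111195 × 3600 = -15.489″.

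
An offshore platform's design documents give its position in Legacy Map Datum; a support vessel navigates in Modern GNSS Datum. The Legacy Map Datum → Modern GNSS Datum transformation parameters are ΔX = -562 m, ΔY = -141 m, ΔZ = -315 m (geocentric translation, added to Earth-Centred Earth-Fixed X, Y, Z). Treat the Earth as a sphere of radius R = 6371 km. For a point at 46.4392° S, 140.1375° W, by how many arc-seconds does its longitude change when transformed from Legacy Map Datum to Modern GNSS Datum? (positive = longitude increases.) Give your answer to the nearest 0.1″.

Δλ = -11.8″

sin φ = -0.724644, cos φ = 0.689124, sin λ = -0.640947, cos λ = -0.767585.
East component: ΔE = −sin λ·ΔX + cos λ·ΔY = −(-0.640947)(-562) + (-0.767585)(-141) = -251.98 m.
1° of latitude spans πR/180 = 111195 m; at latitude φ, 1° of longitude spans that × cos φ = 76627.1 m, so Δλ = -251.98 / 76627.1 × 3600 = -11.838″.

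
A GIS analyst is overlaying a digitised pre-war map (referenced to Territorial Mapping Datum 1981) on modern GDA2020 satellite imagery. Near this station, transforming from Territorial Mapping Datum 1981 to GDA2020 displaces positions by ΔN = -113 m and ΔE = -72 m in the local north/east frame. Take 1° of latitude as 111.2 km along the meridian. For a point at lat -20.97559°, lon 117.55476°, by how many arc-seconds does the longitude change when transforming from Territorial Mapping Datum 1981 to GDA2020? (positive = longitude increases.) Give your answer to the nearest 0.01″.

Δλ = -2.50″

At latitude -20.97559°, cos φ = 0.933733.
1° of longitude at this latitude = 111.2 × cos φ = 103.83 km, so Δλ = -72.0 / 103831.1 = -0.0006934° = -2.496″.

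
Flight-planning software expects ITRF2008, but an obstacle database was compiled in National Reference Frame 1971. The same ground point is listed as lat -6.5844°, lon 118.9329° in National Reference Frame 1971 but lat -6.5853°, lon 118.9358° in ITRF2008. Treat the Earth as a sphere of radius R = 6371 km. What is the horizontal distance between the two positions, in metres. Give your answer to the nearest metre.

336 m

Δφ = -6.5853° − -6.5844° = -0.0009°; Δλ = 118.9358° − 118.9329° = +0.0029°.
1° along a meridian = πR/180 = 111195 m.
ΔN = Δφ × 111195 = -100.1 m; ΔE = Δλ × 111195 × cos(-6.5844°) = +0.0029 × 111195 × 0.993404 = 320.3 m.
Distance = √(ΔE² + ΔN²) = √(320.3² + (-100.1)²) = 335.6 m.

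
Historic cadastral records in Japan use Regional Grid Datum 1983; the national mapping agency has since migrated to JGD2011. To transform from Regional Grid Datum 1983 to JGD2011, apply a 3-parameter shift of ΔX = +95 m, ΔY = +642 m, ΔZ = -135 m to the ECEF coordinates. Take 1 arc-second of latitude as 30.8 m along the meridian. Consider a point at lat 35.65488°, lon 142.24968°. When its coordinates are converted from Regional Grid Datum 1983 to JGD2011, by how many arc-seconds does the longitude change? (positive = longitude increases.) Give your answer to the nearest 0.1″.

Δλ = -22.6″

sin φ = 0.582902, cos φ = 0.812543, sin λ = 0.612222, cos λ = -0.790686.
East component: ΔE = −sin λ·ΔX + cos λ·ΔY = −(0.612222)(95) + (-0.790686)(642) = -565.78 m.
1° of latitude spans 3600 × 30.80 = 110880 m; at latitude φ, 1° of longitude spans that × cos φ = 90094.7 m, so Δλ = -565.78 / 90094.7 × 3600 = -22.607″.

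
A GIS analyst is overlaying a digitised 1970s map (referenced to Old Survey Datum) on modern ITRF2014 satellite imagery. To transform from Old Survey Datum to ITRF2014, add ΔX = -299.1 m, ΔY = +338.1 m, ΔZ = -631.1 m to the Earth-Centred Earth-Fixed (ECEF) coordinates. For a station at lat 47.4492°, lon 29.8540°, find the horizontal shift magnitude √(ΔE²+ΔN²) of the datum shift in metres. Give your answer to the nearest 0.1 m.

The local east axis at (φ, λ) is (−sin λ, cos λ, 0), so ΔE = −sin(29.8540°)·(-299.1) + cos(29.8540°)·338.1 = 442.12 m.
The local north axis is (−sin φ cos λ, −sin φ sin λ, cos φ), giving ΔN = 191.101 − 123.985 − 426.777 = -359.66 m.
Horizontal magnitude = √(ΔE² + ΔN²) = √(442.12² + (-359.66)²) = 569.94 m.

569.9 m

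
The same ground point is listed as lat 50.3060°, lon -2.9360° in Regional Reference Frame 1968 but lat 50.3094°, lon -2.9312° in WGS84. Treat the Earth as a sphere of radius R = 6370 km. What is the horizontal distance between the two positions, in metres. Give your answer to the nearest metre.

509 m

Δφ = 50.3094° − 50.3060° = +0.0034°; Δλ = -2.9312° − -2.9360° = +0.0048°.
1° along a meridian = πR/180 = 111177 m.
ΔN = Δφ × 111177 = 378.0 m; ΔE = Δλ × 111177 × cos(50.3060°) = +0.0048 × 111177 × 0.638687 = 340.8 m.
Distance = √(ΔE² + ΔN²) = √(340.8² + 378.0²) = 509.0 m.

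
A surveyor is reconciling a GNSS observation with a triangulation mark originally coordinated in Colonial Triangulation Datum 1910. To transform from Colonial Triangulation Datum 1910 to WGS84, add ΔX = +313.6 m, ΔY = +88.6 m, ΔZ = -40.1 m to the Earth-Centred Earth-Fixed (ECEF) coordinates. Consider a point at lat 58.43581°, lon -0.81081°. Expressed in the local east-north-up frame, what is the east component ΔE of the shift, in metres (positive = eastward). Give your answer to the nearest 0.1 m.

The local east axis at (φ, λ) is (−sin λ, cos λ, 0), so ΔE = −sin(-0.81081°)·313.6 + cos(-0.81081°)·88.6 = 93.03 m.

ΔE = 93.0 m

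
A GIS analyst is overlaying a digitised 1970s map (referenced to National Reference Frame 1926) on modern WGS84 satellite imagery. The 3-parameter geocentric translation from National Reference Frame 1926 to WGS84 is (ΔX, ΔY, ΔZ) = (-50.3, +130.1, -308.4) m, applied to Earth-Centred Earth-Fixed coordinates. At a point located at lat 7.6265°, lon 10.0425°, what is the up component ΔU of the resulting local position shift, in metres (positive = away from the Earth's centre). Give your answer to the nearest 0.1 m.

ΔU = -67.5 m

At φ = 7.6265°, λ = 10.0425°: sin φ = 0.132715, cos φ = 0.991154, sin λ = 0.174379, cos λ = 0.984679.
ΔU = cos φ cos λ·ΔX + cos φ sin λ·ΔY + sin φ·ΔZ = (0.991154)(0.984679)(-50.3) + (0.991154)(0.174379)(130.1) + (0.132715)(-308.4) = -67.53 m.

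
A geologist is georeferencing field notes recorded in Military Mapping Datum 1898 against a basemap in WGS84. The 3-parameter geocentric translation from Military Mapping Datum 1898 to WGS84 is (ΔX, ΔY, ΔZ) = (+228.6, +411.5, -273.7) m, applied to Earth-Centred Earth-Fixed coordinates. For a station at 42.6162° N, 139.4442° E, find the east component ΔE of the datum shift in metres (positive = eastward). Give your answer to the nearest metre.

The local east axis at (φ, λ) is (−sin λ, cos λ, 0), so ΔE = −sin(139.4442°)·228.6 + cos(139.4442°)·411.5 = -461.28 m.

ΔE = -461 m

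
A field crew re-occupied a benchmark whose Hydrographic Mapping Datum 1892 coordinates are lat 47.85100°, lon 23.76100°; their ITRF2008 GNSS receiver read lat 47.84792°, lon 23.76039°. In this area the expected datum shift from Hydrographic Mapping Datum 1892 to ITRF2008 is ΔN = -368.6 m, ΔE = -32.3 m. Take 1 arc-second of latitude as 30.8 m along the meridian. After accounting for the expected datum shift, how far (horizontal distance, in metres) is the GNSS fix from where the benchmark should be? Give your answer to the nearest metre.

Observed coordinate differences: Δφ = -0.00308°, Δλ = -0.00061°.
Converting to metres (1° lat = 110880 m, cos φ = 0.671061): observed ΔN = -341.5 m, observed ΔE = -45.4 m.
Subtracting the expected shift leaves a residual of -341.5 − (-368.6) = 27.1 m north and -45.4 − (-32.3) = -13.1 m east.
Residual distance = √(27.1² + (-13.1)²) = 30.1 m.

30 m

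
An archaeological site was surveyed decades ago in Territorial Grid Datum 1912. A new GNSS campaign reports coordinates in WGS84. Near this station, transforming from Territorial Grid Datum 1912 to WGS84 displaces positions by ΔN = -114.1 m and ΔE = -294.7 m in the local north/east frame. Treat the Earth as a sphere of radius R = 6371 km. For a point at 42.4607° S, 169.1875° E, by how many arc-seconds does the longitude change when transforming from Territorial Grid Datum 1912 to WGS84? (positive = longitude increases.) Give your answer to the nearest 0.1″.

At latitude -42.4607°, cos φ = 0.737741.
One radian of longitude at latitude φ spans R cos φ, so Δλ = ΔE / (R cos φ) = -294.7 / (6371000 × 0.737741) = -6.2700e-05 rad = -12.933″.

Δλ = -12.9″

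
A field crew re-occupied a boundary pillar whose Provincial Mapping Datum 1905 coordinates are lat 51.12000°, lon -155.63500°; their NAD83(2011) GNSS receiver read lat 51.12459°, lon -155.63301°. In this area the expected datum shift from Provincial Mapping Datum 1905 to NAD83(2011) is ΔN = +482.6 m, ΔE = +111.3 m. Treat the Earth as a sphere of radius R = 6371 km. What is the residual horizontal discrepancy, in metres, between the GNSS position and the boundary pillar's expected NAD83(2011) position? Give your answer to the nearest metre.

39 m

Observed coordinate differences: Δφ = +0.00459°, Δλ = +0.00199°.
Converting to metres (1° lat = 111195 m, cos φ = 0.627691): observed ΔN = 510.4 m, observed ΔE = 138.9 m.
Subtracting the expected shift leaves a residual of 510.4 − (482.6) = 27.8 m north and 138.9 − (111.3) = 27.6 m east.
Residual distance = √(27.8² + 27.6²) = 39.2 m.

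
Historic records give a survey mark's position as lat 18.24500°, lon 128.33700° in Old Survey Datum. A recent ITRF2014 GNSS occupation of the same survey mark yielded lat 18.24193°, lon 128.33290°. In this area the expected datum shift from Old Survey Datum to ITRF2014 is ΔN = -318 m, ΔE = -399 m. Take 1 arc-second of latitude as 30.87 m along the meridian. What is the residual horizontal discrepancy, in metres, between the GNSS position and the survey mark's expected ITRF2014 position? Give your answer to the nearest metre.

41 m

Observed coordinate differences: Δφ = -0.00307°, Δλ = -0.00410°.
Converting to metres (1° lat = 111132 m, cos φ = 0.949726): observed ΔN = -341.2 m, observed ΔE = -432.7 m.
Subtracting the expected shift leaves a residual of -341.2 − (-318) = -23.2 m north and -432.7 − (-399) = -33.7 m east.
Residual distance = √((-23.2)² + (-33.7)²) = 40.9 m.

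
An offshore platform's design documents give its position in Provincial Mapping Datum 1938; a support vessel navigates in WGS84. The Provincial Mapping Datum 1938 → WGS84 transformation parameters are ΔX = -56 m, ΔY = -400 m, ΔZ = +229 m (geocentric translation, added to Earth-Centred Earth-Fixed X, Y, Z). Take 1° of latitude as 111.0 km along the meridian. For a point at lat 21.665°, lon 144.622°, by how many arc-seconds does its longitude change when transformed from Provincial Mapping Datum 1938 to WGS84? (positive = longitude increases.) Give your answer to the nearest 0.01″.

Δλ = 12.51″

sin φ = 0.369179, cos φ = 0.929358, sin λ = 0.578968, cos λ = -0.815350.
East component: ΔE = −sin λ·ΔX + cos λ·ΔY = −(0.578968)(-56) + (-0.815350)(-400) = 358.56 m.
1° of latitude spans 111000 m; at latitude φ, 1° of longitude spans that × cos φ = 103158.8 m, so Δλ = 358.56 / 103158.8 × 3600 = 12.513″.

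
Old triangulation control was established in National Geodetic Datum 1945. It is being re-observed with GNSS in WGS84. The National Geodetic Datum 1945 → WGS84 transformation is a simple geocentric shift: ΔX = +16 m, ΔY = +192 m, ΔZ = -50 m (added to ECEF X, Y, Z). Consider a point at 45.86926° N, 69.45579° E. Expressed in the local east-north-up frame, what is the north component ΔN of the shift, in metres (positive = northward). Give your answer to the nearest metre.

At φ = 45.86926°, λ = 69.45579°: sin φ = 0.717753, cos φ = 0.696298, sin λ = 0.936402, cos λ = 0.350930.
ΔN = −sin φ cos λ·ΔX − sin φ sin λ·ΔY + cos φ·ΔZ = −(0.717753)(0.350930)(16) − (0.717753)(0.936402)(192) + (0.696298)(-50) = -167.89 m.

ΔN = -168 m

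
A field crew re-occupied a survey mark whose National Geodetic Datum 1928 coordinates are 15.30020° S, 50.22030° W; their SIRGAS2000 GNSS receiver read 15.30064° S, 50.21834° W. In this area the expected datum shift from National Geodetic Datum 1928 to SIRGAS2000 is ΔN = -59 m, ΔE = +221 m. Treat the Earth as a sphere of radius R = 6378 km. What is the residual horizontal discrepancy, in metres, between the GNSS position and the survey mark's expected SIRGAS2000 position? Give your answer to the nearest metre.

15 m

Observed coordinate differences: Δφ = -0.00044°, Δλ = +0.00196°.
Converting to metres (1° lat = 111317 m, cos φ = 0.964556): observed ΔN = -49.0 m, observed ΔE = 210.4 m.
Subtracting the expected shift leaves a residual of -49.0 − (-59) = 10.0 m north and 210.4 − (221) = -10.6 m east.
Residual distance = √(10.0² + (-10.6)²) = 14.6 m.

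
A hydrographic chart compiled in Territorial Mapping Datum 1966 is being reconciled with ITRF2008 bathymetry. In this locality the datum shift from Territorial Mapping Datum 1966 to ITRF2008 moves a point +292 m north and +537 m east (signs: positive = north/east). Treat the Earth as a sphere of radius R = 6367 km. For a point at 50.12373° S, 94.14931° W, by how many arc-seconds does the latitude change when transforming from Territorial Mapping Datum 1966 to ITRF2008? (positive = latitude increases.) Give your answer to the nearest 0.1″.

Δφ = 9.5″

On a sphere of radius R, 1 rad of latitude = R, so Δφ = ΔN / R = 292.0 / 6367000 = 4.5861e-05 rad = 9.460″.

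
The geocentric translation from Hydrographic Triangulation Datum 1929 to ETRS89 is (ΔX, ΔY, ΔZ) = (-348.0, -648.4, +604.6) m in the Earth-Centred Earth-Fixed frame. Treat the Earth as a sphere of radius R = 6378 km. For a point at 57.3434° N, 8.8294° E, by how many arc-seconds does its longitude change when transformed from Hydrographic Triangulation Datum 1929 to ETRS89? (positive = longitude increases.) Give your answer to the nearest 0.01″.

Δλ = -35.20″

sin φ = 0.841920, cos φ = 0.539603, sin λ = 0.153493, cos λ = 0.988150.
East component: ΔE = −sin λ·ΔX + cos λ·ΔY = −(0.153493)(-348.0) + (0.988150)(-648.4) = -587.30 m.
1° of latitude spans πR/180 = 111317 m; at latitude φ, 1° of longitude spans that × cos φ = 60067.0 m, so Δλ = -587.30 / 60067.0 × 3600 = -35.199″.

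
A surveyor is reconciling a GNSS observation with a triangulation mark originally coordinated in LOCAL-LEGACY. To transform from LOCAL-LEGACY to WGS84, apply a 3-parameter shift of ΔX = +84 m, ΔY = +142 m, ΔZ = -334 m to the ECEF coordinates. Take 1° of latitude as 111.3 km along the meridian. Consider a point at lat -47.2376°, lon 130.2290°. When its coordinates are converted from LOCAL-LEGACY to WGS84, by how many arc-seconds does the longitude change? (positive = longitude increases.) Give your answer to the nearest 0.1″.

Δλ = -7.4″

sin φ = -0.734176, cos φ = 0.678960, sin λ = 0.763469, cos λ = -0.645844.
East component: ΔE = −sin λ·ΔX + cos λ·ΔY = −(0.763469)(84) + (-0.645844)(142) = -155.84 m.
1° of latitude spans 111300 m; at latitude φ, 1° of longitude spans that × cos φ = 75568.2 m, so Δλ = -155.84 / 75568.2 × 3600 = -7.424″.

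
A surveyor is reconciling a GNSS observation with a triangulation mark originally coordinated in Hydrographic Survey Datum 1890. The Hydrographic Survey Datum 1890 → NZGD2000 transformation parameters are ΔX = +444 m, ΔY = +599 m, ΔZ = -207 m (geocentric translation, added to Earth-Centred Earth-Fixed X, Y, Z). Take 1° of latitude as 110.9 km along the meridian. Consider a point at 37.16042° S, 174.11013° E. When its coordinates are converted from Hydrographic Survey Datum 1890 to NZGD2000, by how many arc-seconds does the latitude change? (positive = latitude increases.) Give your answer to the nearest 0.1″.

sin φ = -0.604049, cos φ = 0.796947, sin λ = 0.102617, cos λ = -0.994721.
North component: ΔN = −sin φ cos λ·ΔX − sin φ sin λ·ΔY + cos φ·ΔZ = −(-0.604049)(-0.994721)(444) − (-0.604049)(0.102617)(599) + (0.796947)(-207) = -394.62 m.
1° of latitude spans 110900 m, so Δφ = -394.62 / 110900 × 3600 = -12.810″.

Δφ = -12.8″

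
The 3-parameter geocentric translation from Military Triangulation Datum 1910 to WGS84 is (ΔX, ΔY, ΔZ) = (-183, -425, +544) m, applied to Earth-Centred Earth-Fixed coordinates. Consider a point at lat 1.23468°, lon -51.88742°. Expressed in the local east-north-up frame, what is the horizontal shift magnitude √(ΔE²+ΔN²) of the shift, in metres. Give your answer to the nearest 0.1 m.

At φ = 1.23468°, λ = -51.88742°: sin φ = 0.021548, cos φ = 0.999768, sin λ = -0.786800, cos λ = 0.617209.
ΔE = −sin λ·ΔX + cos λ·ΔY = −(-0.786800)·(-183) + (0.617209)·(-425) = -406.30 m.
ΔN = −sin φ cos λ·ΔX − sin φ sin λ·ΔY + cos φ·ΔZ = −(0.021548)(0.617209)(-183) − (0.021548)(-0.786800)(-425) + (0.999768)(544) = 539.10 m.
Horizontal magnitude = √(ΔE² + ΔN²) = √((-406.30)² + 539.10²) = 675.06 m.

675.1 m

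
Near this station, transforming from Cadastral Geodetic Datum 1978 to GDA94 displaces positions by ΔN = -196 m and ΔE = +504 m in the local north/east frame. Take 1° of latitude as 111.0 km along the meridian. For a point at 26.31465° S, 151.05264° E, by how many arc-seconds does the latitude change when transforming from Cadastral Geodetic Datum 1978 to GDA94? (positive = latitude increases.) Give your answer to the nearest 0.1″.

1° of latitude = 111.0 km, so Δφ = -196.0 / 111000 = -0.0017658° = -6.357″.

Δφ = -6.4″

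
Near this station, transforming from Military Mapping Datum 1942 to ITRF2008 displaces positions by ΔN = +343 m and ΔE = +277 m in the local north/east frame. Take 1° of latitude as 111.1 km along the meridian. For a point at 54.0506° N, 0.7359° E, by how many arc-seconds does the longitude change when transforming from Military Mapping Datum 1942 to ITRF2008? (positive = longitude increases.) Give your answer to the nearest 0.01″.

Δλ = 15.29″

At latitude 54.0506°, cos φ = 0.587071.
1° of longitude at this latitude = 111.1 × cos φ = 65.22 km, so Δλ = 277.0 / 65223.5 = 0.0042469° = 15.289″.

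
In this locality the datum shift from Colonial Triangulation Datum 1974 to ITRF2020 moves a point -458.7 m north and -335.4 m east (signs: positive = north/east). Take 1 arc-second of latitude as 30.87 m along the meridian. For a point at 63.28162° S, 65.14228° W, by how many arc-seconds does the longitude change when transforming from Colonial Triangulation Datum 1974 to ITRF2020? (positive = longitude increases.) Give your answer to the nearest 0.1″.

At latitude -63.28162°, cos φ = 0.449606.
1″ of longitude at this latitude = 30.87 × cos φ = 13.8793 m, so Δλ = -335.4 / 13.8793 = -24.165″.

Δλ = -24.2″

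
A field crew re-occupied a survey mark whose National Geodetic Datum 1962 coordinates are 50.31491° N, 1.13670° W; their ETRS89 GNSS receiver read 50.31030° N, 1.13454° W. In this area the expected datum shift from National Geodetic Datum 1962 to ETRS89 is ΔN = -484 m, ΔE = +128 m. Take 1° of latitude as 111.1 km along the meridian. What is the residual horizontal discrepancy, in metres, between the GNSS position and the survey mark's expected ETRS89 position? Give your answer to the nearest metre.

Observed coordinate differences: Δφ = -0.00461°, Δλ = +0.00216°.
Converting to metres (1° lat = 111100 m, cos φ = 0.638568): observed ΔN = -512.2 m, observed ΔE = 153.2 m.
Subtracting the expected shift leaves a residual of -512.2 − (-484) = -28.2 m north and 153.2 − (128) = 25.2 m east.
Residual distance = √((-28.2)² + 25.2²) = 37.8 m.

38 m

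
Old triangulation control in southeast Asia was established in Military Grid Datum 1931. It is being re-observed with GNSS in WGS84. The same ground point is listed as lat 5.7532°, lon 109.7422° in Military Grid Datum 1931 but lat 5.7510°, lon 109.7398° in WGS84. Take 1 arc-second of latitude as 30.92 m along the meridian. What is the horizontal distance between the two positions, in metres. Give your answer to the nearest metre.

Δφ = 5.7510° − 5.7532° = -0.0022°; Δλ = 109.7398° − 109.7422° = -0.0024°.
1° of latitude = 3600 × 30.92 = 111312 m.
ΔN = Δφ × 111312 = -244.9 m; ΔE = Δλ × 111312 × cos(5.7532°) = -0.0024 × 111312 × 0.994963 = -265.8 m.
Distance = √(ΔE² + ΔN²) = √((-265.8)² + (-244.9)²) = 361.4 m.

361 m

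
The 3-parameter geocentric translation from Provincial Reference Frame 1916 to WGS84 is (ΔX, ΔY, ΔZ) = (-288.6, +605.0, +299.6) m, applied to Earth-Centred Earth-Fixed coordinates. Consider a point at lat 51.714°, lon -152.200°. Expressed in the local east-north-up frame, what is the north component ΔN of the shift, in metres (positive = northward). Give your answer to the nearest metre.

At φ = 51.714°, λ = -152.200°: sin φ = 0.784928, cos φ = 0.619587, sin λ = -0.466387, cos λ = -0.884581.
ΔN = −sin φ cos λ·ΔX − sin φ sin λ·ΔY + cos φ·ΔZ = −(0.784928)(-0.884581)(-288.6) − (0.784928)(-0.466387)(605.0) + (0.619587)(299.6) = 206.72 m.

ΔN = 207 m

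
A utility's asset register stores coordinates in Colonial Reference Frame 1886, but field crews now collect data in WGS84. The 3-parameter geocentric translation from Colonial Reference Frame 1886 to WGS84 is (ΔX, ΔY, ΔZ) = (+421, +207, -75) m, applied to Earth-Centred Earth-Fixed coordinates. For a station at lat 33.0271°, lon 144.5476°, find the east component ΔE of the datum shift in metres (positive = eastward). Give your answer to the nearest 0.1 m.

At φ = 33.0271°, λ = 144.5476°: sin φ = 0.545036, cos φ = 0.838413, sin λ = 0.580026, cos λ = -0.814598.
ΔE = −sin λ·ΔX + cos λ·ΔY = −(0.580026)·(421) + (-0.814598)·(207) = -412.81 m.

ΔE = -412.8 m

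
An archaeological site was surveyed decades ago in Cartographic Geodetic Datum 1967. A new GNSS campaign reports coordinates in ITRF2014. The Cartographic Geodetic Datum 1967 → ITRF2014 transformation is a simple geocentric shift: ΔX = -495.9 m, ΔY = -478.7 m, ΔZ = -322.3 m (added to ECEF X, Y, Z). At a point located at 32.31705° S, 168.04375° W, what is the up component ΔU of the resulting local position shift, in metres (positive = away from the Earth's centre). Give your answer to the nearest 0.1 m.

ΔU = 666.1 m

The local up (radial) axis is (cos φ cos λ, cos φ sin λ, sin φ), giving ΔU = 409.995 + 83.809 + 172.303 = 666.11 m.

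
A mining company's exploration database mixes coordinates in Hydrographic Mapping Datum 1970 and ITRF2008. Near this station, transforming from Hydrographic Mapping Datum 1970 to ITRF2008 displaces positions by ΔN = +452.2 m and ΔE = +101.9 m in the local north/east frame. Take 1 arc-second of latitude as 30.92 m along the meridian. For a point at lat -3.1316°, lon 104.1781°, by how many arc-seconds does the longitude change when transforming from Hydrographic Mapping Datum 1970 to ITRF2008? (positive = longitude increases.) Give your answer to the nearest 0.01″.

At latitude -3.1316°, cos φ = 0.998507.
1″ of longitude at this latitude = 30.92 × cos φ = 30.8738 m, so Δλ = 101.9 / 30.8738 = 3.301″.

Δλ = 3.30″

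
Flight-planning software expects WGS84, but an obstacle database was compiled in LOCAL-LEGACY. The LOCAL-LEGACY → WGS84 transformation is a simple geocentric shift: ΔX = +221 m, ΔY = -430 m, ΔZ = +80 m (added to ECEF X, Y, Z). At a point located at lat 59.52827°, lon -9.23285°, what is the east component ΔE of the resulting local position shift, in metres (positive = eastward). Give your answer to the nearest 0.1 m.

ΔE = -389.0 m

At φ = 59.52827°, λ = -9.23285°: sin φ = 0.861879, cos φ = 0.507113, sin λ = -0.160447, cos λ = 0.987044.
ΔE = −sin λ·ΔX + cos λ·ΔY = −(-0.160447)·(221) + (0.987044)·(-430) = -388.97 m.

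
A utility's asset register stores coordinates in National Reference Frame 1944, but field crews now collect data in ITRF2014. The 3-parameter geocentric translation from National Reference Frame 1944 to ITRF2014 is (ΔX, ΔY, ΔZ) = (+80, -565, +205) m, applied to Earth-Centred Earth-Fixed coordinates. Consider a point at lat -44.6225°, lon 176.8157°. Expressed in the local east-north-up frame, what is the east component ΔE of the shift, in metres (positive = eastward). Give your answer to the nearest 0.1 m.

At φ = -44.6225°, λ = 176.8157°: sin φ = -0.702433, cos φ = 0.711750, sin λ = 0.055548, cos λ = -0.998456.
ΔE = −sin λ·ΔX + cos λ·ΔY = −(0.055548)·(80) + (-0.998456)·(-565) = 559.68 m.

ΔE = 559.7 m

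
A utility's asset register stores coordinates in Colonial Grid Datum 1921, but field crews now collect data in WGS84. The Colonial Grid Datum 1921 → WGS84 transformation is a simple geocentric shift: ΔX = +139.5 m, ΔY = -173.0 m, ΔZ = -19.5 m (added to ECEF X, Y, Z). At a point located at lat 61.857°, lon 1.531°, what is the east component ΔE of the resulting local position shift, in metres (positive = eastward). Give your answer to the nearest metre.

ΔE = -177 m

At φ = 61.857°, λ = 1.531°: sin φ = 0.881773, cos φ = 0.471674, sin λ = 0.026718, cos λ = 0.999643.
ΔE = −sin λ·ΔX + cos λ·ΔY = −(0.026718)·(139.5) + (0.999643)·(-173.0) = -176.67 m.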